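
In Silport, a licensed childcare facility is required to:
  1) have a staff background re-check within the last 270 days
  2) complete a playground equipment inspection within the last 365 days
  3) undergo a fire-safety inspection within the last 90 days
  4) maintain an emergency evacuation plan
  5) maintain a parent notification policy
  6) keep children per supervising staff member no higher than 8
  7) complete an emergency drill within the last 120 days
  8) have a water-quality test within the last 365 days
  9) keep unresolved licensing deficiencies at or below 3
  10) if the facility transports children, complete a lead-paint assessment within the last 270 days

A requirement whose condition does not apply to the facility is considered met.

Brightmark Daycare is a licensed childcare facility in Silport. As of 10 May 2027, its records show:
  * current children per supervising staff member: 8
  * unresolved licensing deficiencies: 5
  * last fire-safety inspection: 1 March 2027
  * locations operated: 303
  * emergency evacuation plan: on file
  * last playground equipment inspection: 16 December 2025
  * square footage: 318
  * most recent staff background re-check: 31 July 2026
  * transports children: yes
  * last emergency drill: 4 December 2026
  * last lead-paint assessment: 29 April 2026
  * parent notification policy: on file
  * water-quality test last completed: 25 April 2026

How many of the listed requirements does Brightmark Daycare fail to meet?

6

1. staff background re-check 283 days ago vs limit 270 → not met
2. playground equipment inspection 510 days ago vs limit 365 → not met
3. fire-safety inspection 70 days ago vs limit 90 → met
4. emergency evacuation plan present → met
5. parent notification policy present → met
6. children per supervising staff member 8 ≤ 8 → met
7. emergency drill 157 days ago vs limit 120 → not met
8. water-quality test 380 days ago vs limit 365 → not met
9. unresolved licensing deficiencies 5 > 3 → not met
10. condition 'transports children' holds; lead-paint assessment 376 days ago vs limit 270 → not met
Not met: 6 of 10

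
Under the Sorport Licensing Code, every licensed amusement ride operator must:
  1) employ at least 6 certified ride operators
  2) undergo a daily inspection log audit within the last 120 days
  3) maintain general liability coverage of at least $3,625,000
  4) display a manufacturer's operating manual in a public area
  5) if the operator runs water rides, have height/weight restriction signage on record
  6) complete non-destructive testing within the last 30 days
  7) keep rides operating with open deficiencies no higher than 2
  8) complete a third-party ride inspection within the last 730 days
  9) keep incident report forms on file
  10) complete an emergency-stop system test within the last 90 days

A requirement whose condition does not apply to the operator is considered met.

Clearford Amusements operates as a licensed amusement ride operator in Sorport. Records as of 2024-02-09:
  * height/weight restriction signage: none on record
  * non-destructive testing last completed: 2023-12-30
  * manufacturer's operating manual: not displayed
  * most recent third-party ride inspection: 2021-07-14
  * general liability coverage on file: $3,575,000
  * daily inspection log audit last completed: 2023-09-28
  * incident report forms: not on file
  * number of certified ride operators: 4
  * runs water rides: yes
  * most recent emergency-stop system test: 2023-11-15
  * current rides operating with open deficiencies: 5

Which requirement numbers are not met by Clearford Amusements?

1, 2, 3, 4, 5, 6, 7, 8, 9

1. certified ride operators 4 < 6 → not met
2. daily inspection log audit 134 days ago vs limit 120 → not met
3. general liability coverage $3,575,000 < $3,625,000 → not met
4. manufacturer's operating manual absent → not met
5. condition 'runs water rides' holds; height/weight restriction signage absent → not met
6. non-destructive testing 41 days ago vs limit 30 → not met
7. rides operating with open deficiencies 5 > 2 → not met
8. third-party ride inspection 940 days ago vs limit 730 → not met
9. incident report forms absent → not met
10. emergency-stop system test 86 days ago vs limit 90 → met
Not met: 1, 2, 3, 4, 5, 6, 7, 8, 9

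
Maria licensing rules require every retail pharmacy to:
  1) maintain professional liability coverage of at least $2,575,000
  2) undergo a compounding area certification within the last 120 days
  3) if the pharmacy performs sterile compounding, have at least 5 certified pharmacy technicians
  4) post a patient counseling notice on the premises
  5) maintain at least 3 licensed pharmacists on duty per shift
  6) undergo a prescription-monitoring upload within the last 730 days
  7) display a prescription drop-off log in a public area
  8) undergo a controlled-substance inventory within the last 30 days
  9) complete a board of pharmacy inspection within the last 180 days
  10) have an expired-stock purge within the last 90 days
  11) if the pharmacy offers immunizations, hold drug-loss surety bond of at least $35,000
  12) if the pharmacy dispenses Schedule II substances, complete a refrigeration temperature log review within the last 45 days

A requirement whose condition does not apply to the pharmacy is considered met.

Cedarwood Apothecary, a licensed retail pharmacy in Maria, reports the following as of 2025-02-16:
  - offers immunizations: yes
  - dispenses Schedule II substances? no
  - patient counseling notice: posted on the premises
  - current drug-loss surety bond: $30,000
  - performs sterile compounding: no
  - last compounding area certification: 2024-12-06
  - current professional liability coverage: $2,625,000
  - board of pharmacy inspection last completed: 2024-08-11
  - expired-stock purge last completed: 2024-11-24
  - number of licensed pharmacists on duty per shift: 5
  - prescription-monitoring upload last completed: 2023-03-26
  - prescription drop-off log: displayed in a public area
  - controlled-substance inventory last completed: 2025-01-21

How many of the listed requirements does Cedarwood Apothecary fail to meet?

2

1. professional liability coverage $2,625,000 ≥ $2,575,000 → met
2. compounding area certification 72 days ago vs limit 120 → met
3. condition 'performs sterile compounding' does not hold → requirement n/a → met
4. patient counseling notice present → met
5. licensed pharmacists on duty per shift 5 ≥ 3 → met
6. prescription-monitoring upload 693 days ago vs limit 730 → met
7. prescription drop-off log present → met
8. controlled-substance inventory 26 days ago vs limit 30 → met
9. board of pharmacy inspection 189 days ago vs limit 180 → not met
10. expired-stock purge 84 days ago vs limit 90 → met
11. condition 'offers immunizations' holds; drug-loss surety bond $30,000 < $35,000 → not met
12. condition 'dispenses Schedule II substances' does not hold → requirement n/a → met
Not met: 2 of 12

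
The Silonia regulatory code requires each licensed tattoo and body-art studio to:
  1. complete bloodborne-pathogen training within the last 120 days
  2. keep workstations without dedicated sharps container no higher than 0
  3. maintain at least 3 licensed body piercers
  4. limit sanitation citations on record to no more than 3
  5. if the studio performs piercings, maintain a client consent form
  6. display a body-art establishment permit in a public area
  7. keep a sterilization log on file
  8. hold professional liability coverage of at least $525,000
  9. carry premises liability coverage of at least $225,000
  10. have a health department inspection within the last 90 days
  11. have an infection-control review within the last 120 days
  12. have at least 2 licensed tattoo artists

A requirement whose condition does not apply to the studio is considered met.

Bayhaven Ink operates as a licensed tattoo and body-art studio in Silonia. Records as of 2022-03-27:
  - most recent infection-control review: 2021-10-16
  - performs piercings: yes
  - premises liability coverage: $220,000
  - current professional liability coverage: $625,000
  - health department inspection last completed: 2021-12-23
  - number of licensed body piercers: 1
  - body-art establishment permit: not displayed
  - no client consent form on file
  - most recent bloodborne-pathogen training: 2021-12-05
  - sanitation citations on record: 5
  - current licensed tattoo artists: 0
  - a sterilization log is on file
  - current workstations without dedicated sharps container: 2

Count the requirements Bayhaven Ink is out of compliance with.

9

1. bloodborne-pathogen training 112 days ago vs limit 120 → met
2. workstations without dedicated sharps container 2 > 0 → not met
3. licensed body piercers 1 < 3 → not met
4. sanitation citations on record 5 > 3 → not met
5. condition 'performs piercings' holds; client consent form absent → not met
6. body-art establishment permit absent → not met
7. sterilization log present → met
8. professional liability coverage $625,000 ≥ $525,000 → met
9. premises liability coverage $220,000 < $225,000 → not met
10. health department inspection 94 days ago vs limit 90 → not met
11. infection-control review 162 days ago vs limit 120 → not met
12. licensed tattoo artists 0 < 2 → not met
Not met: 9 of 12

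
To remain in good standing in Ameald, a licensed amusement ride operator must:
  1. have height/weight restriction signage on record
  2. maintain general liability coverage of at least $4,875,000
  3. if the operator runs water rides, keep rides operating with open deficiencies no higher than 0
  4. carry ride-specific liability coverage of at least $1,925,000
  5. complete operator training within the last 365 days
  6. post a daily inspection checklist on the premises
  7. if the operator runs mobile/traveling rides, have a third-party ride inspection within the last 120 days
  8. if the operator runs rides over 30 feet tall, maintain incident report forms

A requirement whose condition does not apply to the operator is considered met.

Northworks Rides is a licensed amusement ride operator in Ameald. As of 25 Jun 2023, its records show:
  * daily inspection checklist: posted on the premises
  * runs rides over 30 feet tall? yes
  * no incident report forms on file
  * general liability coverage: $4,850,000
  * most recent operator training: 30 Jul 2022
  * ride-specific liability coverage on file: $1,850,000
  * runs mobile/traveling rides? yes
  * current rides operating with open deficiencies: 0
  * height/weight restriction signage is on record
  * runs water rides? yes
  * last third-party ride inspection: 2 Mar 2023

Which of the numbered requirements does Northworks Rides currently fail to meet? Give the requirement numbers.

1. height/weight restriction signage present → met
2. general liability coverage $4,850,000 < $4,875,000 → not met
3. condition 'runs water rides' holds; rides operating with open deficiencies 0 ≤ 0 → met
4. ride-specific liability coverage $1,850,000 < $1,925,000 → not met
5. operator training 330 days ago vs limit 365 → met
6. daily inspection checklist present → met
7. condition 'runs mobile/traveling rides' holds; third-party ride inspection 115 days ago vs limit 120 → met
8. condition 'runs rides over 30 feet tall' holds; incident report forms absent → not met
Not met: 2, 4, 8

2, 4, 8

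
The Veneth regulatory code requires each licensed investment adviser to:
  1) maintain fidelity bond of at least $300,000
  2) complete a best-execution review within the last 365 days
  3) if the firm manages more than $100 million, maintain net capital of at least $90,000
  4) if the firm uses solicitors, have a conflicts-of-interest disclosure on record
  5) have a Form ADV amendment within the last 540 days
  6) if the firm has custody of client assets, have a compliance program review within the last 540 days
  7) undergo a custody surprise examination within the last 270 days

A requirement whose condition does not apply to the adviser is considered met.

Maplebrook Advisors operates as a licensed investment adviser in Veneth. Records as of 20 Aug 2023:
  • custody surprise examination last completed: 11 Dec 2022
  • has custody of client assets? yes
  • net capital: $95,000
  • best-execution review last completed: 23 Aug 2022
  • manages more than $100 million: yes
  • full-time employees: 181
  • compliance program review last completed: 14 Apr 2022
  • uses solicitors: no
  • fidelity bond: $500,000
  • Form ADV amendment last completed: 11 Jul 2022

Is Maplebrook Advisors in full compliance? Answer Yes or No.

Yes

1. fidelity bond $500,000 ≥ $300,000 → met
2. best-execution review 362 days ago vs limit 365 → met
3. condition 'manages more than $100 million' holds; net capital $95,000 ≥ $90,000 → met
4. condition 'uses solicitors' does not hold → requirement n/a → met
5. Form ADV amendment 405 days ago vs limit 540 → met
6. condition 'has custody of client assets' holds; compliance program review 493 days ago vs limit 540 → met
7. custody surprise examination 252 days ago vs limit 270 → met
All met.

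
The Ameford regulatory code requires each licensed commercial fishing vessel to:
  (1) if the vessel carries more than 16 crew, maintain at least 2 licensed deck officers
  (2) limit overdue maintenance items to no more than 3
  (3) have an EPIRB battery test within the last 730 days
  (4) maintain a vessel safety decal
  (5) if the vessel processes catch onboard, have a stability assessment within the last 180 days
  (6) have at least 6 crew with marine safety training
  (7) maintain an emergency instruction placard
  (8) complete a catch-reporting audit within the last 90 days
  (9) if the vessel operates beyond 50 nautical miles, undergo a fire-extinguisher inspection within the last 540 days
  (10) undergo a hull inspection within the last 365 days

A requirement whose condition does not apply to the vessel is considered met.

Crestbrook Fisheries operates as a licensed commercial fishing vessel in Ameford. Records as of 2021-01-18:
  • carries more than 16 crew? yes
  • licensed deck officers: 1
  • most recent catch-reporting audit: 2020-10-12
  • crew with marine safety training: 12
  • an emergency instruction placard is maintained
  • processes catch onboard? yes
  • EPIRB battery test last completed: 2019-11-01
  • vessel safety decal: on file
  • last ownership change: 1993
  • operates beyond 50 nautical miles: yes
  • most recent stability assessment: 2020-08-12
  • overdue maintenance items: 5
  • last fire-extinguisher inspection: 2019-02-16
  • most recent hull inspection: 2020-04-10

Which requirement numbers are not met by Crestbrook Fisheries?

1. condition 'carries more than 16 crew' holds; licensed deck officers 1 < 2 → not met
2. overdue maintenance items 5 > 3 → not met
3. EPIRB battery test 444 days ago vs limit 730 → met
4. vessel safety decal present → met
5. condition 'processes catch onboard' holds; stability assessment 159 days ago vs limit 180 → met
6. crew with marine safety training 12 ≥ 6 → met
7. emergency instruction placard present → met
8. catch-reporting audit 98 days ago vs limit 90 → not met
9. condition 'operates beyond 50 nautical miles' holds; fire-extinguisher inspection 702 days ago vs limit 540 → not met
10. hull inspection 283 days ago vs limit 365 → met
Not met: 1, 2, 8, 9

1, 2, 8, 9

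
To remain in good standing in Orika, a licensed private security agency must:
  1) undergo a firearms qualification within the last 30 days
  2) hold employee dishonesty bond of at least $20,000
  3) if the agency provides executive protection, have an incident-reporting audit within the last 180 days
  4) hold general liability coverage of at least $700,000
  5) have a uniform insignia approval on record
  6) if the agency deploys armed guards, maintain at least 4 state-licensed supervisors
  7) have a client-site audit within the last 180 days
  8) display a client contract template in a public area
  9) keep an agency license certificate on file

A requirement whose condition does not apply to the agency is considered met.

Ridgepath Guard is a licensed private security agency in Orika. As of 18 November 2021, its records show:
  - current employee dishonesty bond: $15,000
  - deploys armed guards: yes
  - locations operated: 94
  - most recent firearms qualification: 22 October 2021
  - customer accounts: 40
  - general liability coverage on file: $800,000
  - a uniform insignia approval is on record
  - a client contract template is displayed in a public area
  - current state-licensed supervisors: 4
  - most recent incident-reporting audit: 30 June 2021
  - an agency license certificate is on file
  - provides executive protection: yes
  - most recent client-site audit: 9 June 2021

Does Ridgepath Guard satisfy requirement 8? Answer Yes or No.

Yes

8. client contract template present → met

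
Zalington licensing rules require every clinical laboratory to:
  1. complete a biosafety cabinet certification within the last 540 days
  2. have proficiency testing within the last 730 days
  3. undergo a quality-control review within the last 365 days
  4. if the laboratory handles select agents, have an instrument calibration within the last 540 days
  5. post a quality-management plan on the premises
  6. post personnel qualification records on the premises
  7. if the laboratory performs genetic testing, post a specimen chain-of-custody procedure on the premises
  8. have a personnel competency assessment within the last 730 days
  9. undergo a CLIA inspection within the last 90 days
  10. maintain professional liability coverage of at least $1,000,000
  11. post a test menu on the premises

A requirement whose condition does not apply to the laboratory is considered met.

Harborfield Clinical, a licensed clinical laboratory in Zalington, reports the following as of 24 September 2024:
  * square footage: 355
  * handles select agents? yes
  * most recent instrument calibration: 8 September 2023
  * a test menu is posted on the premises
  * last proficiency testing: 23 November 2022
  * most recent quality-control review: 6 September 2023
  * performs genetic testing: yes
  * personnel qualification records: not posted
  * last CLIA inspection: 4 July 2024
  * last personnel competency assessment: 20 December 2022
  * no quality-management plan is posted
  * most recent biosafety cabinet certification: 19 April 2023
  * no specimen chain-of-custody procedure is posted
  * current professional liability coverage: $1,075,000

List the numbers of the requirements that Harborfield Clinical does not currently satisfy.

1. biosafety cabinet certification 524 days ago vs limit 540 → met
2. proficiency testing 671 days ago vs limit 730 → met
3. quality-control review 384 days ago vs limit 365 → not met
4. condition 'handles select agents' holds; instrument calibration 382 days ago vs limit 540 → met
5. quality-management plan absent → not met
6. personnel qualification records absent → not met
7. condition 'performs genetic testing' holds; specimen chain-of-custody procedure absent → not met
8. personnel competency assessment 644 days ago vs limit 730 → met
9. CLIA inspection 82 days ago vs limit 90 → met
10. professional liability coverage $1,075,000 ≥ $1,000,000 → met
11. test menu present → met
Not met: 3, 5, 6, 7

3, 5, 6, 7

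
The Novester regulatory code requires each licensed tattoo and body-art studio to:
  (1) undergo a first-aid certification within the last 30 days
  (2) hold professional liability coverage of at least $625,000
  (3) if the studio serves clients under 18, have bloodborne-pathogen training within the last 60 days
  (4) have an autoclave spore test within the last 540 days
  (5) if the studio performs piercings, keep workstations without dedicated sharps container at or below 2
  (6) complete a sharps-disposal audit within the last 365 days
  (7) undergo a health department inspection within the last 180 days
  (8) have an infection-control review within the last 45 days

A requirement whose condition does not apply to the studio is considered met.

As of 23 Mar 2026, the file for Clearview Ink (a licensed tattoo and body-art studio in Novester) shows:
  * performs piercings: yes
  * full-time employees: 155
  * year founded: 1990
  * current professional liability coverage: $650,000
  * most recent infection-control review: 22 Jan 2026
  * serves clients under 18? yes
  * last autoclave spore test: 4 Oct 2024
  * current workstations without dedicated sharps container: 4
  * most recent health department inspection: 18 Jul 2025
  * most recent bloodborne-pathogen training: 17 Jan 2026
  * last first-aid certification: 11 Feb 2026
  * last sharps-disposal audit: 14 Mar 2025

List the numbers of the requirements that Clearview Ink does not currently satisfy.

1, 3, 5, 6, 7, 8

1. first-aid certification 40 days ago vs limit 30 → not met
2. professional liability coverage $650,000 ≥ $625,000 → met
3. condition 'serves clients under 18' holds; bloodborne-pathogen training 65 days ago vs limit 60 → not met
4. autoclave spore test 535 days ago vs limit 540 → met
5. condition 'performs piercings' holds; workstations without dedicated sharps container 4 > 2 → not met
6. sharps-disposal audit 374 days ago vs limit 365 → not met
7. health department inspection 248 days ago vs limit 180 → not met
8. infection-control review 60 days ago vs limit 45 → not met
Not met: 1, 3, 5, 6, 7, 8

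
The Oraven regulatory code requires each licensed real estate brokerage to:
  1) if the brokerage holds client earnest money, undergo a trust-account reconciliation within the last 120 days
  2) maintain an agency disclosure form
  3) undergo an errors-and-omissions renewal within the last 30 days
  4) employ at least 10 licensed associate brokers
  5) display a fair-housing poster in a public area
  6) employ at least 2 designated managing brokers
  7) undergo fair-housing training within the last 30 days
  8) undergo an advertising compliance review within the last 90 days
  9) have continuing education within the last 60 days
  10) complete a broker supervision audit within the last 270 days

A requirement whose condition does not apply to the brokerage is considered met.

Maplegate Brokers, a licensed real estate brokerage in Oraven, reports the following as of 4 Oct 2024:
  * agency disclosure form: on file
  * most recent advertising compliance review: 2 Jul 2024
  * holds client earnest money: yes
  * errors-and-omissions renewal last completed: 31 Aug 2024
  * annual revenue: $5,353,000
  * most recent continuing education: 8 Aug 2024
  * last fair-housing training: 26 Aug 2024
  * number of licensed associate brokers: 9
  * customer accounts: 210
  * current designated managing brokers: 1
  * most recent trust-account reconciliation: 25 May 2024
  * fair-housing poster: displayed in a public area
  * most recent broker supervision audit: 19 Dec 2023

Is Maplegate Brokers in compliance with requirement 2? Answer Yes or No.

Yes

2. agency disclosure form present → met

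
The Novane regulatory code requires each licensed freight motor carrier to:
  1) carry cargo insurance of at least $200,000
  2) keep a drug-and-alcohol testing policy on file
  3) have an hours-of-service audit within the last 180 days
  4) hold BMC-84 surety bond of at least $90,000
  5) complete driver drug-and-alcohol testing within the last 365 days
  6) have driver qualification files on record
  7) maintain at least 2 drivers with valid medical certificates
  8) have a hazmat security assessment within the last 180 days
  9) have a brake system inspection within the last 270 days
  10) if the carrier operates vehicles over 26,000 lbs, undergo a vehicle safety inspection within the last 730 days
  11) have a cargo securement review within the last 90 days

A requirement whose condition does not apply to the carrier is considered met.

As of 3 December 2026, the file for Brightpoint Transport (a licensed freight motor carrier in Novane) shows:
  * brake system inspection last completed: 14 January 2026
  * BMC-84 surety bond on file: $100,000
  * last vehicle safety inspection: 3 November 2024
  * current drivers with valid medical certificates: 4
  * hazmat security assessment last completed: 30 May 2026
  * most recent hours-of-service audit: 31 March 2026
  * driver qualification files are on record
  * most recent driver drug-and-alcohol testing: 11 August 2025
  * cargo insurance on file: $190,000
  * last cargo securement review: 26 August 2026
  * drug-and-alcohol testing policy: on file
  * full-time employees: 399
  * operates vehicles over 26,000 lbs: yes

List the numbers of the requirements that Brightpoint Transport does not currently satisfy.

1. cargo insurance $190,000 < $200,000 → not met
2. drug-and-alcohol testing policy present → met
3. hours-of-service audit 247 days ago vs limit 180 → not met
4. BMC-84 surety bond $100,000 ≥ $90,000 → met
5. driver drug-and-alcohol testing 479 days ago vs limit 365 → not met
6. driver qualification files present → met
7. drivers with valid medical certificates 4 ≥ 2 → met
8. hazmat security assessment 187 days ago vs limit 180 → not met
9. brake system inspection 323 days ago vs limit 270 → not met
10. condition 'operates vehicles over 26,000 lbs' holds; vehicle safety inspection 760 days ago vs limit 730 → not met
11. cargo securement review 99 days ago vs limit 90 → not met
Not met: 1, 3, 5, 8, 9, 10, 11

1, 3, 5, 8, 9, 10, 11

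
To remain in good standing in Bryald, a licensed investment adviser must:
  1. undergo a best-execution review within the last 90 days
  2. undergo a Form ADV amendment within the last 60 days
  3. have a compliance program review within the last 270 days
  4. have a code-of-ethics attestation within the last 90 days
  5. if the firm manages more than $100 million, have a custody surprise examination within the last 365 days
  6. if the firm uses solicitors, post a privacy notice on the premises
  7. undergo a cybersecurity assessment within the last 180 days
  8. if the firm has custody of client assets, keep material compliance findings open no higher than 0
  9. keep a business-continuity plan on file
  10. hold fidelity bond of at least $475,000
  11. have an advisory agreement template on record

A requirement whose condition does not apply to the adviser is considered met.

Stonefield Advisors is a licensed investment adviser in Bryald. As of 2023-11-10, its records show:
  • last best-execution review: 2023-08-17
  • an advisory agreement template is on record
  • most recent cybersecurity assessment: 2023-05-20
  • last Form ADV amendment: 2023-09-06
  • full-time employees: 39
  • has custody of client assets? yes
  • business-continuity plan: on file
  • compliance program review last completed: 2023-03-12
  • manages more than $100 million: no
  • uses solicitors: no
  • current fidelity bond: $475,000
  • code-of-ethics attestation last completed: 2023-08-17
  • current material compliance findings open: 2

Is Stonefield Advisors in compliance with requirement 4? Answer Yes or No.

Yes

4. code-of-ethics attestation 85 days ago vs limit 90 → met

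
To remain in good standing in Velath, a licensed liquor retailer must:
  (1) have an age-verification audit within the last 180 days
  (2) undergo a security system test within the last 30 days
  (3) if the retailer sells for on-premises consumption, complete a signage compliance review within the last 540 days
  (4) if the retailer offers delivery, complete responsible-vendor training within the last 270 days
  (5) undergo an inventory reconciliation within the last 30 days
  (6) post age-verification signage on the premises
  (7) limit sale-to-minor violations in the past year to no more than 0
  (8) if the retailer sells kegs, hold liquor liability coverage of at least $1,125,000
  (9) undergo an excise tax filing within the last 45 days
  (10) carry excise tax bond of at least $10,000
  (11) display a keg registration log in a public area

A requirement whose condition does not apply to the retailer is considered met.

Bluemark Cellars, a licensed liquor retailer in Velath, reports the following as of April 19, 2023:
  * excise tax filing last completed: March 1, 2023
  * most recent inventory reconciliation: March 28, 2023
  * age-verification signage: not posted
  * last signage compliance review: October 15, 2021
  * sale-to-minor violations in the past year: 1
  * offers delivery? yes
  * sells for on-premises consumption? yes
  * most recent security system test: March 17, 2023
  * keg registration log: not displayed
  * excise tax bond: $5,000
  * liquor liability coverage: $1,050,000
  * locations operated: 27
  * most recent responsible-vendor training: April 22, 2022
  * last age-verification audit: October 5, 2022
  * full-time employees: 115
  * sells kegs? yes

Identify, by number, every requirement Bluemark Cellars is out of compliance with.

1. age-verification audit 196 days ago vs limit 180 → not met
2. security system test 33 days ago vs limit 30 → not met
3. condition 'sells for on-premises consumption' holds; signage compliance review 551 days ago vs limit 540 → not met
4. condition 'offers delivery' holds; responsible-vendor training 362 days ago vs limit 270 → not met
5. inventory reconciliation 22 days ago vs limit 30 → met
6. age-verification signage absent → not met
7. sale-to-minor violations in the past year 1 > 0 → not met
8. condition 'sells kegs' holds; liquor liability coverage $1,050,000 < $1,125,000 → not met
9. excise tax filing 49 days ago vs limit 45 → not met
10. excise tax bond $5,000 < $10,000 → not met
11. keg registration log absent → not met
Not met: 1, 2, 3, 4, 6, 7, 8, 9, 10, 11

1, 2, 3, 4, 6, 7, 8, 9, 10, 11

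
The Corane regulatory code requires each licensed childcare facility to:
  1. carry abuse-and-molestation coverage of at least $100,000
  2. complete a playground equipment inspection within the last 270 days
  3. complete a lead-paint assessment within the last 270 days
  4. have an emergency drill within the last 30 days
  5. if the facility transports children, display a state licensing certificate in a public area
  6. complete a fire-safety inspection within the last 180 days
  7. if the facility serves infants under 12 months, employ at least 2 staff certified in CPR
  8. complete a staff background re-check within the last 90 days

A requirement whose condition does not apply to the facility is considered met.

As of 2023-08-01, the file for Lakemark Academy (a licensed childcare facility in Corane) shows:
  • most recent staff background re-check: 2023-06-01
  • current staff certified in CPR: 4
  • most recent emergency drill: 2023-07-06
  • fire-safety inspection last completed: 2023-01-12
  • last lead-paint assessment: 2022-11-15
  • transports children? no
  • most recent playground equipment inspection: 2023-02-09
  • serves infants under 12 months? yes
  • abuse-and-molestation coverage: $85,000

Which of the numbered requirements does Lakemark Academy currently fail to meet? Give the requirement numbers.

1, 6

1. abuse-and-molestation coverage $85,000 < $100,000 → not met
2. playground equipment inspection 173 days ago vs limit 270 → met
3. lead-paint assessment 259 days ago vs limit 270 → met
4. emergency drill 26 days ago vs limit 30 → met
5. condition 'transports children' does not hold → requirement n/a → met
6. fire-safety inspection 201 days ago vs limit 180 → not met
7. condition 'serves infants under 12 months' holds; staff certified in CPR 4 ≥ 2 → met
8. staff background re-check 61 days ago vs limit 90 → met
Not met: 1, 6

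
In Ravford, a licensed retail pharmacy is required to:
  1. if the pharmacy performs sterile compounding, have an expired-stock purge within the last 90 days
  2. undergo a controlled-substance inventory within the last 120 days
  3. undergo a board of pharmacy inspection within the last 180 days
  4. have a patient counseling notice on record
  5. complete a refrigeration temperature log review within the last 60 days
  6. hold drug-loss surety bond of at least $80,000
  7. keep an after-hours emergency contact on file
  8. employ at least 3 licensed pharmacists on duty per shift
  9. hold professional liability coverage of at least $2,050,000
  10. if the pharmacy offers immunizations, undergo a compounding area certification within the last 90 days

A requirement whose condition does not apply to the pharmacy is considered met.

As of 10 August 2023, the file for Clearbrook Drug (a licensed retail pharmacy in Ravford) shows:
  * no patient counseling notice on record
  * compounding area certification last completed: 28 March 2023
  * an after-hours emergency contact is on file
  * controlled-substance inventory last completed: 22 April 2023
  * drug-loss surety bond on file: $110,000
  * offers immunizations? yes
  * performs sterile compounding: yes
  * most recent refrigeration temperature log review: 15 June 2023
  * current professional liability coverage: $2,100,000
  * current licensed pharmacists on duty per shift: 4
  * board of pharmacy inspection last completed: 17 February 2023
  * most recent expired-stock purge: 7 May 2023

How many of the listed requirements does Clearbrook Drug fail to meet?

3

1. condition 'performs sterile compounding' holds; expired-stock purge 95 days ago vs limit 90 → not met
2. controlled-substance inventory 110 days ago vs limit 120 → met
3. board of pharmacy inspection 174 days ago vs limit 180 → met
4. patient counseling notice absent → not met
5. refrigeration temperature log review 56 days ago vs limit 60 → met
6. drug-loss surety bond $110,000 ≥ $80,000 → met
7. after-hours emergency contact present → met
8. licensed pharmacists on duty per shift 4 ≥ 3 → met
9. professional liability coverage $2,100,000 ≥ $2,050,000 → met
10. condition 'offers immunizations' holds; compounding area certification 135 days ago vs limit 90 → not met
Not met: 3 of 10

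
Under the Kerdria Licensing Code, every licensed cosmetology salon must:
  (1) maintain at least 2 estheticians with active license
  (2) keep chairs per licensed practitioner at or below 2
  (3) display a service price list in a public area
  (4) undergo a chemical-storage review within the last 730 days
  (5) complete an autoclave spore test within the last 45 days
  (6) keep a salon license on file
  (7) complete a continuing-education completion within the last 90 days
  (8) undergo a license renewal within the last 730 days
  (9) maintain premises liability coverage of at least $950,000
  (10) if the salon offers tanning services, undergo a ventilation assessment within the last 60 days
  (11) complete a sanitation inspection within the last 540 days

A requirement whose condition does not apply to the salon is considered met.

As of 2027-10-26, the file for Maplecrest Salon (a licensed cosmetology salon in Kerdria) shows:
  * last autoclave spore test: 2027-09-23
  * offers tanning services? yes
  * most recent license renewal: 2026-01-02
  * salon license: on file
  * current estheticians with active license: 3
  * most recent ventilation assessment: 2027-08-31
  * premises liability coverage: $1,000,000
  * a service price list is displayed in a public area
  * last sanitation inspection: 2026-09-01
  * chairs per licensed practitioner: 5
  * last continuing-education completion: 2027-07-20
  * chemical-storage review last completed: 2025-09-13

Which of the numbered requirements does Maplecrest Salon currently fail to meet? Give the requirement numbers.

1. estheticians with active license 3 ≥ 2 → met
2. chairs per licensed practitioner 5 > 2 → not met
3. service price list present → met
4. chemical-storage review 773 days ago vs limit 730 → not met
5. autoclave spore test 33 days ago vs limit 45 → met
6. salon license present → met
7. continuing-education completion 98 days ago vs limit 90 → not met
8. license renewal 662 days ago vs limit 730 → met
9. premises liability coverage $1,000,000 ≥ $950,000 → met
10. condition 'offers tanning services' holds; ventilation assessment 56 days ago vs limit 60 → met
11. sanitation inspection 420 days ago vs limit 540 → met
Not met: 2, 4, 7

2, 4, 7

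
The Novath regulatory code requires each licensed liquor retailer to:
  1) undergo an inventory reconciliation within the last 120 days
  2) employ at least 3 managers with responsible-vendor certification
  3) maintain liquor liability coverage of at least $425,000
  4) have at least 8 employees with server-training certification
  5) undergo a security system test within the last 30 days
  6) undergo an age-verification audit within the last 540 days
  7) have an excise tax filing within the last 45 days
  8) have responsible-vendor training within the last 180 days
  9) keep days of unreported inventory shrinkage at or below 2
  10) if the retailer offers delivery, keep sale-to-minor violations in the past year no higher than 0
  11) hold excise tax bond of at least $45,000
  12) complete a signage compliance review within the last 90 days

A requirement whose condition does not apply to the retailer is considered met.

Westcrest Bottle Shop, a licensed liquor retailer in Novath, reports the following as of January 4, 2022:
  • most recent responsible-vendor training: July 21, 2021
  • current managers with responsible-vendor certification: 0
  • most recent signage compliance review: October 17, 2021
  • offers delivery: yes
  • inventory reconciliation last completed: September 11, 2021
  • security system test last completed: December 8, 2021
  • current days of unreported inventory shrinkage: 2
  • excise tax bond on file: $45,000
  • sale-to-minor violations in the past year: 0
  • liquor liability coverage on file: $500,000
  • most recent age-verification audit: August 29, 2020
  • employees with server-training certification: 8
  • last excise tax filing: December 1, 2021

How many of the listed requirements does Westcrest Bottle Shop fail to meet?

1

1. inventory reconciliation 115 days ago vs limit 120 → met
2. managers with responsible-vendor certification 0 < 3 → not met
3. liquor liability coverage $500,000 ≥ $425,000 → met
4. employees with server-training certification 8 ≥ 8 → met
5. security system test 27 days ago vs limit 30 → met
6. age-verification audit 493 days ago vs limit 540 → met
7. excise tax filing 34 days ago vs limit 45 → met
8. responsible-vendor training 167 days ago vs limit 180 → met
9. days of unreported inventory shrinkage 2 ≤ 2 → met
10. condition 'offers delivery' holds; sale-to-minor violations in the past year 0 ≤ 0 → met
11. excise tax bond $45,000 ≥ $45,000 → met
12. signage compliance review 79 days ago vs limit 90 → met
Not met: 1 of 12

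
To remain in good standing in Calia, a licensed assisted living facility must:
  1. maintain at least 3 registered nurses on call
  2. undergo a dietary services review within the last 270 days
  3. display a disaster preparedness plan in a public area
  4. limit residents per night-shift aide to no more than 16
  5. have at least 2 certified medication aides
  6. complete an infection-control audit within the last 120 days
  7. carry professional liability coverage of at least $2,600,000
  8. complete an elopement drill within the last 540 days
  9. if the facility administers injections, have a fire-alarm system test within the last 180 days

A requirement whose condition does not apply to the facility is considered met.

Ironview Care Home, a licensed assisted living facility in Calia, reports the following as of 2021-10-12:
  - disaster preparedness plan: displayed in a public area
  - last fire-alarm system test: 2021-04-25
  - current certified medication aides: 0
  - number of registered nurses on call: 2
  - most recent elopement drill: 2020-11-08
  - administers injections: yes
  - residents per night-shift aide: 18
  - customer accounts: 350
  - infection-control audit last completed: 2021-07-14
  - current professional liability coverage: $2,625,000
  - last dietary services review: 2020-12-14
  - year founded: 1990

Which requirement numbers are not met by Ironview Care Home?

1. registered nurses on call 2 < 3 → not met
2. dietary services review 302 days ago vs limit 270 → not met
3. disaster preparedness plan present → met
4. residents per night-shift aide 18 > 16 → not met
5. certified medication aides 0 < 2 → not met
6. infection-control audit 90 days ago vs limit 120 → met
7. professional liability coverage $2,625,000 ≥ $2,600,000 → met
8. elopement drill 338 days ago vs limit 540 → met
9. condition 'administers injections' holds; fire-alarm system test 170 days ago vs limit 180 → met
Not met: 1, 2, 4, 5

1, 2, 4, 5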